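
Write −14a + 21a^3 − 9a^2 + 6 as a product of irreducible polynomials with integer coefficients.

Group as (21a^3 − 14a) + (−9a^2 + 6) = 7a(3a^2 − 2) − 3(3a^2 − 2).
Both groups share the factor (3a^2 − 2).

(7a − 3)(3a^2 − 2)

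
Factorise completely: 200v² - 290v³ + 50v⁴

Pull out the common factor 10v², then factor the remaining trinomial.

10v²(5v - 4)(v - 5)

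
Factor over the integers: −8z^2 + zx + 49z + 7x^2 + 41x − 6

Group: −z(8z + 7x − 1) + (x + 6)(8z + 7x − 1); both groups contain (8z + 7x − 1).

−(z − x − 6)(8z + 7x − 1)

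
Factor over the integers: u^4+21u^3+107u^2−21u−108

(u+1)(u+12)(u+9)(u−1)

By the rational root theorem, u = −12 is a root, so (u+12) is a factor; dividing leaves u^3+9u^2−u−9.
Then u = 1 is a root, giving the factor (u−1) and quotient u^2+10u+9.
The remaining quadratic factors as (u+9)(u+1).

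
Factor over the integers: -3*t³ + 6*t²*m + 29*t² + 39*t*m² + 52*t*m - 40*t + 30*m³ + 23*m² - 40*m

Group: 3*t*(-t² + 4*t*m + 8*t + 5*m² + 8*m) + (6*m - 5)*(-t² + 4*t*m + 8*t + 5*m² + 8*m); both groups contain (-t² + 4*t*m + 8*t + 5*m² + 8*m), so (3*t + 6*m - 5) is a factor with cofactor -t² + 4*t*m + 8*t + 5*m² + 8*m.
The cofactor groups again: -t² + 4*t*m + 8*t + 5*m² + 8*m = -t*(t + m) + (5*m + 8)*(t + m); both groups contain (t + m), giving -(t - 5*m - 8)*(t + m).

-(t - 5*m - 8)*(3*t + 6*m - 5)*(t + m)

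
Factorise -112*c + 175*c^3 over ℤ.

7*c*(5*c + 4)*(5*c - 4)

Factor out 7*c, leaving 25*c^2 - 16, which is a difference of two squares.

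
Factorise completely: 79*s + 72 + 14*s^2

Need a pair with product 14·72 = 1008 and sum 79: that's 63 and 16.
Split the middle term: 14*s^2 + 63*s + 16*s + 72 = 7*s*(2*s + 9) + 8*(2*s + 9).

(2*s + 9)*(7*s + 8)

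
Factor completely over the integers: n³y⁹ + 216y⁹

Factor out y⁹ first: what remains is n³ + 216.
Recognize a sum of cubes with the parts n and 6.

y⁹(n + 6)(n² - 6n + 36)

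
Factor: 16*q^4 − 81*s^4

(2*q + 3*s)*(2*q − 3*s)*(4*q^2 + 9*s^2)

(2*q)⁴ − (3*s)⁴ = ((2*q)² − (3*s)²)((2*q)² + (3*s)²); the first factor splits again, the second (4*q^2 + 9*s^2) is irreducible.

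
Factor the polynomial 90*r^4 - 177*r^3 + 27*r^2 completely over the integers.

3*r^2*(5*r - 9)*(6*r - 1)

Pull out the common factor 3*r^2, then factor the remaining trinomial.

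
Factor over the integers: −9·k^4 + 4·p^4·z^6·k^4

Pull out the common factor k^4, leaving 4·p^4·z^6 − 9.
Recognize a difference of squares with the parts 2·p^2·z^3 and 3.

k^4·(2·p^2·z^3 + 3)·(2·p^2·z^3 − 3)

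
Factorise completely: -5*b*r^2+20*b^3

5*b*(2*b+r)*(2*b-r)

Pull out the common factor 5*b; 4*b^2-r^2 is a difference of squares.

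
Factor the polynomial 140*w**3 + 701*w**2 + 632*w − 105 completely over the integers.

Trying the rational-root candidates, w = −15/4 is a root, so (4*w + 15) divides it; the quotient is 35*w**2 + 44*w − 7.
The remaining quadratic factors as (5*w + 7)(7*w − 1).

(4*w + 15)*(5*w + 7)*(7*w − 1)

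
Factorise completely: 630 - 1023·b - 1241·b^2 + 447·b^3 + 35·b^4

(5·b - 14)·(7·b - 3)·(b + 1)·(b + 15)

Among the possible rational roots, b = 3/7 is a root, so (7·b - 3) divides it; the quotient is 5·b^3 + 66·b^2 - 149·b - 210.
Then b = -15 is a root, so (b + 15) is a factor; dividing leaves 5·b^2 - 9·b - 14.
The remaining quadratic factors as (b + 1)(5·b - 14).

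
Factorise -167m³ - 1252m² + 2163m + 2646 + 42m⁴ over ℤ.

(2m + 9)(3m - 7)(7m + 6)(m - 7)

Among the possible rational roots, m = -9/2 is a root, so (2m + 9) divides it; the quotient is 21m³ - 178m² + 175m + 294.
Next, m = -6/7 is a root, so (7m + 6) divides it; the quotient is 3m² - 28m + 49.
The remaining quadratic factors as (3m - 7)(m - 7).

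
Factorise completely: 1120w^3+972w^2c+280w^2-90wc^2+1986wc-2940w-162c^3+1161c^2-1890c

(8w-3c+14)(10w+6c-15)(14w+9c)

Group: 8w(140w^2+174wc-210w+54c^2-135c) + (-3c+14)(140w^2+174wc-210w+54c^2-135c); both groups contain (140w^2+174wc-210w+54c^2-135c), so (8w-3c+14) is a factor with cofactor 140w^2+174wc-210w+54c^2-135c.
The cofactor groups again: 140w^2+174wc-210w+54c^2-135c = 10w(14w+9c) + (6c-15)(14w+9c); both groups contain (14w+9c), giving (10w+6c-15)(14w+9c).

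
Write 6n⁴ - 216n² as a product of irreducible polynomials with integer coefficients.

6n²(n + 6)(n - 6)

Factor out 6n², leaving n² - 36, which is a difference of two squares.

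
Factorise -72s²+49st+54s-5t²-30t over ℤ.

-(8s-t-6)(9s-5t)

Group: -8s(9s-5t) + (t+6)(9s-5t); both groups contain (9s-5t).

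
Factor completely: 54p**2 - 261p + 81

9(2p - 9)(3p - 1)

Pull out the common factor 9, then factor the remaining trinomial.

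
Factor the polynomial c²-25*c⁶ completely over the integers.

-c²*(5*c²+1)*(5*c²-1)

Factor out c² first: what remains is -25*c⁴+1.
Recognize a difference of squares with the parts 1 and 5*c².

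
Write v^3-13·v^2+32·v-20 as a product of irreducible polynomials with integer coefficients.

Testing divisors of the constant over divisors of the leading coefficient, v = 2 is a root, giving the factor (v-2) and quotient v^2-11·v+10.
The remaining quadratic factors as (v-10)(v-1).

(v-1)·(v-10)·(v-2)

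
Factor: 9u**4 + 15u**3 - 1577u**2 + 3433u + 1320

(3u + 1)(3u - 8)(u + 15)(u - 11)

Trying the rational-root candidates, u = -15 is a root, so (u + 15) divides it; the quotient is 9u**3 - 120u**2 + 223u + 88.
Then u = -1/3 is a root, so (3u + 1) is a factor; dividing leaves 3u**2 - 41u + 88.
The remaining quadratic factors as (u - 11)(3u - 8).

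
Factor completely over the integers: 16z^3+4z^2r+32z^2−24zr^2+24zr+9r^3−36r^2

Group: 2z(8z^2+6zr−9r^2) + (−r+4)(8z^2+6zr−9r^2); both groups contain (8z^2+6zr−9r^2), so (2z−r+4) is a factor with cofactor 8z^2+6zr−9r^2.
The cofactor groups again: 8z^2+6zr−9r^2 = 2z(4z−3r) + 3r(4z−3r); both groups contain (4z−3r), giving (2z+3r)(4z−3r).

(4z−3r)(2z−r+4)(2z+3r)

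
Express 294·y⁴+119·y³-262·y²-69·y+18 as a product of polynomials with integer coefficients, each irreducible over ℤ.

Trying the rational-root candidates, y = -3/7 is a root, giving the factor (7·y+3) and quotient 42·y³-y²-37·y+6.
Next, y = 6/7 is a root, so (7·y-6) is a factor; dividing leaves 6·y²+5·y-1.
The remaining quadratic factors as (6·y-1)(y+1).

(6·y-1)·(7·y+3)·(7·y-6)·(y+1)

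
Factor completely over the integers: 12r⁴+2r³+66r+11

Group as (12r⁴+66r) + (2r³+11) = 6r(2r³+11) + (2r³+11).
Both groups share the factor (2r³+11).

(6r+1)(2r³+11)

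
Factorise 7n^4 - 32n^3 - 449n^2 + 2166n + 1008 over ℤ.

(7n + 3)(n + 8)(n - 6)(n - 7)

Trying the rational-root candidates, n = -8 is a root, giving the factor (n + 8) and quotient 7n^3 - 88n^2 + 255n + 126.
Continuing, n = -3/7 is a root, so (7n + 3) is a factor; dividing leaves n^2 - 13n + 42.
The remaining quadratic factors as (n - 7)(n - 6).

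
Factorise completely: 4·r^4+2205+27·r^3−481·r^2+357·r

(4·r+7)·(r+15)·(r−3)·(r−7)

Among the possible rational roots, r = 3 is a root, giving the factor (r−3) and quotient 4·r^3+39·r^2−364·r−735.
Continuing, r = −15 is a root, so (r+15) divides it; the quotient is 4·r^2−21·r−49.
The remaining quadratic factors as (4·r+7)(r−7).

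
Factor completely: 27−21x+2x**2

Need a pair with product 2·27 = 54 and sum −21: that's −3 and −18.
Split the middle term: 2x**2−3x − 18x+27 = x(2x−3) − 9(2x−3).

(2x−3)(x−9)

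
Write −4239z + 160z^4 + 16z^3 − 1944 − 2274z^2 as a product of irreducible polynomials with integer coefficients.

Trying the rational-root candidates, z = 9/2 is a root, giving the factor (2z − 9) and quotient 80z^3 + 368z^2 + 519z + 216.
Then z = −3/4 is a root, giving the factor (4z + 3) and quotient 20z^2 + 77z + 72.
The remaining quadratic factors as (5z + 8)(4z + 9).

(2z − 9)(4z + 3)(4z + 9)(5z + 8)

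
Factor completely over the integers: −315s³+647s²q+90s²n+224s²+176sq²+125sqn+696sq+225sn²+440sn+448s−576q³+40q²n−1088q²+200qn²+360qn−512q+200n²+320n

−(5s−9q−5n−8)(7s−8q+5n)(9s+8q+8)

Group: 9s(−35s²+103sq+10sn+56s−72q²+5qn−64q+25n²+40n) + (8q+8)(−35s²+103sq+10sn+56s−72q²+5qn−64q+25n²+40n); both groups contain (−35s²+103sq+10sn+56s−72q²+5qn−64q+25n²+40n), so (9s+8q+8) is a factor with cofactor −35s²+103sq+10sn+56s−72q²+5qn−64q+25n²+40n.
The cofactor groups again: −35s²+103sq+10sn+56s−72q²+5qn−64q+25n²+40n = −7s(5s−9q−5n−8) + (8q−5n)(5s−9q−5n−8); both groups contain (5s−9q−5n−8), giving −(7s−8q+5n)(5s−9q−5n−8).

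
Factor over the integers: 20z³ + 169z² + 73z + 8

(4z + 1)(5z + 1)(z + 8)

Among the possible rational roots, z = -8 is a root, giving the factor (z + 8) and quotient 20z² + 9z + 1.
The remaining quadratic factors as (4z + 1)(5z + 1).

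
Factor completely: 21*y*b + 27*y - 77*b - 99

Group as (21*y*b + 27*y) + (-77*b - 99) = 3*y*(7*b + 9) - 11*(7*b + 9).
Both groups share the factor (7*b + 9).

(3*y - 11)*(7*b + 9)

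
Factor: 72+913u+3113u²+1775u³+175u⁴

Testing divisors of the constant over divisors of the leading coefficient, u = −1/5 is a root, giving the factor (5u+1) and quotient 35u³+348u²+553u+72.
Next, u = −8 is a root, giving the factor (u+8) and quotient 35u²+68u+9.
The remaining quadratic factors as (5u+9)(7u+1).

(5u+1)(5u+9)(7u+1)(u+8)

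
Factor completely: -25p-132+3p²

Need a pair with product 3·(-132) = -396 and sum -25: that's -36 and 11.
Split the middle term: 3p²-36p + 11p-132 = 3p(p-12) + 11(p-12).

(3p+11)(p-12)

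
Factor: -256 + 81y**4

Difference of squares twice: with A = 3y and B = 4, A⁴ − B⁴ = (A² − B²)(A² + B²), and A² − B² factors again.

(3y + 4)(3y - 4)(9y**2 + 16)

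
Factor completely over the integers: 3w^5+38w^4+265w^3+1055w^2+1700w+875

Among the possible rational roots, w = -1 is a root, so (w+1) divides it; the quotient is 3w^4+35w^3+230w^2+825w+875.
Continuing, w = -5 is a root, so (w+5) is a factor; dividing leaves 3w^3+20w^2+130w+175.
Continuing, w = -5/3 is a root, giving the factor (3w+5) and quotient w^2+5w+35.
The quadratic w^2+5w+35 has discriminant -115 < 0 and is irreducible over ℤ.

(3w+5)(w+1)(w+5)(w^2+5w+35)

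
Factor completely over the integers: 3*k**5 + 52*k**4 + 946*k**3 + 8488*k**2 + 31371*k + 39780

Among the possible rational roots, k = −5 is a root, so (k + 5) is a factor; dividing leaves 3*k**4 + 37*k**3 + 761*k**2 + 4683*k + 7956.
Continuing, k = −13/3 is a root, giving the factor (3*k + 13) and quotient k**3 + 8*k**2 + 219*k + 612.
Then k = −3 is a root, giving the factor (k + 3) and quotient k**2 + 5*k + 204.
The quadratic k**2 + 5*k + 204 has discriminant −791 < 0 and is irreducible over ℤ.

(3*k + 13)*(k + 3)*(k + 5)*(k**2 + 5*k + 204)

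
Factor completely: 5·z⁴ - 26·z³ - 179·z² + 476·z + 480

(5·z + 4)·(z + 5)·(z - 3)·(z - 8)

Testing divisors of the constant over divisors of the leading coefficient, z = 8 is a root, so (z - 8) divides it; the quotient is 5·z³ + 14·z² - 67·z - 60.
Then z = -4/5 is a root, giving the factor (5·z + 4) and quotient z² + 2·z - 15.
The remaining quadratic factors as (z - 3)(z + 5).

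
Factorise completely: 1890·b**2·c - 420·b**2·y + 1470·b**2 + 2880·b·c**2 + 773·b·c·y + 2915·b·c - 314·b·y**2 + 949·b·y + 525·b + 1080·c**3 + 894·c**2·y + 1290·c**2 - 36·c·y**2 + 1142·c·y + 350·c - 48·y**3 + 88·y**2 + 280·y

Group: 9·c·(210·b**2 + 320·b·c + 157·b·y + 75·b + 120·c**2 + 126·c·y + 50·c + 24·y**2 + 40·y) + (-2·y + 7)·(210·b**2 + 320·b·c + 157·b·y + 75·b + 120·c**2 + 126·c·y + 50·c + 24·y**2 + 40·y); both groups contain (210·b**2 + 320·b·c + 157·b·y + 75·b + 120·c**2 + 126·c·y + 50·c + 24·y**2 + 40·y), so (9·c - 2·y + 7) is a factor with cofactor 210·b**2 + 320·b·c + 157·b·y + 75·b + 120·c**2 + 126·c·y + 50·c + 24·y**2 + 40·y.
The cofactor groups again: 210·b**2 + 320·b·c + 157·b·y + 75·b + 120·c**2 + 126·c·y + 50·c + 24·y**2 + 40·y = 14·b·(15·b + 10·c + 8·y) + (12·c + 3·y + 5)·(15·b + 10·c + 8·y); both groups contain (15·b + 10·c + 8·y), giving (14·b + 12·c + 3·y + 5)·(15·b + 10·c + 8·y).

(14·b + 12·c + 3·y + 5)·(15·b + 10·c + 8·y)·(9·c - 2·y + 7)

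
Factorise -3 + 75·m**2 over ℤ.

3·(5·m + 1)·(5·m - 1)

Pull out the common factor 3; 25·m**2 - 1 is a difference of squares.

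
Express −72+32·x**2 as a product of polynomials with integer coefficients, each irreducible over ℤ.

Factor out 8, leaving 4·x**2−9, which is a difference of two squares.

8·(2·x+3)·(2·x−3)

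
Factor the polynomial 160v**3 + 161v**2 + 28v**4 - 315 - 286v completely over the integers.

Testing divisors of the constant over divisors of the leading coefficient, v = -5/2 is a root, giving the factor (2v + 5) and quotient 14v**3 + 45v**2 - 32v - 63.
Continuing, v = -1 is a root, so (v + 1) divides it; the quotient is 14v**2 + 31v - 63.
The remaining quadratic factors as (7v - 9)(2v + 7).

(2v + 5)(2v + 7)(7v - 9)(v + 1)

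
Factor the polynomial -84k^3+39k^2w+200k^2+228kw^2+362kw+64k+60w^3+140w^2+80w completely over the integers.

-(3k-6w-8)(4k+5w)(7k+2w+2)

Group: 7k(-12k^2+9kw+32k+30w^2+40w) + (2w+2)(-12k^2+9kw+32k+30w^2+40w); both groups contain (-12k^2+9kw+32k+30w^2+40w), so (7k+2w+2) is a factor with cofactor -12k^2+9kw+32k+30w^2+40w.
The cofactor groups again: -12k^2+9kw+32k+30w^2+40w = -3k(4k+5w) + (6w+8)(4k+5w); both groups contain (4k+5w), giving -(3k-6w-8)(4k+5w).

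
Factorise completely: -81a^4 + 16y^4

Difference of squares twice: with A = 2y and B = 3a, A⁴ − B⁴ = (A² − B²)(A² + B²), and A² − B² factors again.

(2y - 3a)(2y + 3a)(4y^2 + 9a^2)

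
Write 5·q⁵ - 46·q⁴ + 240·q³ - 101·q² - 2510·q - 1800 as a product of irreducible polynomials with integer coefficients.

(5·q + 4)·(q + 2)·(q - 5)·(q² - 7·q + 45)

Among the possible rational roots, q = -2 is a root, so (q + 2) divides it; the quotient is 5·q⁴ - 56·q³ + 352·q² - 805·q - 900.
Then q = 5 is a root, giving the factor (q - 5) and quotient 5·q³ - 31·q² + 197·q + 180.
Continuing, q = -4/5 is a root, so (5·q + 4) divides it; the quotient is q² - 7·q + 45.
The quadratic q² - 7·q + 45 has discriminant -131 < 0 and is irreducible over ℤ.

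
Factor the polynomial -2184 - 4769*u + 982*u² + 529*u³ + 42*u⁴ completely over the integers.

Trying the rational-root candidates, u = -3/7 is a root, so (7*u + 3) divides it; the quotient is 6*u³ + 73*u² + 109*u - 728.
Next, u = 7/3 is a root, so (3*u - 7) divides it; the quotient is 2*u² + 29*u + 104.
The remaining quadratic factors as (2*u + 13)(u + 8).

(2*u + 13)*(3*u - 7)*(7*u + 3)*(u + 8)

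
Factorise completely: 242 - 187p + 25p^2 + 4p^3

Among the possible rational roots, p = 11/4 is a root, so (4p - 11) divides it; the quotient is p^2 + 9p - 22.
The remaining quadratic factors as (p + 11)(p - 2).

(4p - 11)(p + 11)(p - 2)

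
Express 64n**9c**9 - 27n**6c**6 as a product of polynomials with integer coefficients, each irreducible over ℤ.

Every term has a factor of n**6c**6; factoring it out leaves 64n**3c**3 - 27.
Recognize a difference of cubes with the parts 4nc and 3.

c**6n**6(4nc - 3)(16n**2c**2 + 12nc + 9)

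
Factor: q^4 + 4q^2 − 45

(q^2 + 9)(q^2 − 5)

Substitute u = q^2 to get a quadratic in u, then factor.
q^2 − 5 is irreducible over ℤ (5 is not a perfect square).
q^2 + 9 is irreducible over ℤ (sum of squares).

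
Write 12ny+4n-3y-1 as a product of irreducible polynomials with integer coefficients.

(3y+1)(4n-1)

Group as (12ny+4n) + (-3y-1) = 4n(3y+1) - (3y+1).
Both groups share the factor (3y+1).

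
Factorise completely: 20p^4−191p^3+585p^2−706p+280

By the rational root theorem, p = 5 is a root, so (p−5) is a factor; dividing leaves 20p^3−91p^2+130p−56.
Next, p = 4/5 is a root, giving the factor (5p−4) and quotient 4p^2−15p+14.
The remaining quadratic factors as (4p−7)(p−2).

(4p−7)(5p−4)(p−2)(p−5)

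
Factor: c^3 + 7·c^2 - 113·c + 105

Trying the rational-root candidates, c = -15 is a root, so (c + 15) divides it; the quotient is c^2 - 8·c + 7.
The remaining quadratic factors as (c - 7)(c - 1).

(c + 15)·(c - 1)·(c - 7)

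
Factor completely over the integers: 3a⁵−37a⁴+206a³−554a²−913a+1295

Among the possible rational roots, a = −5/3 is a root, so (3a+5) divides it; the quotient is a⁴−14a³+92a²−338a+259.
Next, a = 1 is a root, so (a−1) divides it; the quotient is a³−13a²+79a−259.
Then a = 7 is a root, so (a−7) divides it; the quotient is a²−6a+37.
The quadratic a²−6a+37 has discriminant −112 < 0 and is irreducible over ℤ.

(3a+5)(a−1)(a−7)(a²−6a+37)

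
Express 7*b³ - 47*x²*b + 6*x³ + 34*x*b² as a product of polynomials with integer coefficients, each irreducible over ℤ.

Group: 6*x*(x² - 8*x*b + 7*b²) + b*(x² - 8*x*b + 7*b²); both groups contain (x² - 8*x*b + 7*b²), so (6*x + b) is a factor with cofactor x² - 8*x*b + 7*b².
The cofactor groups again: x² - 8*x*b + 7*b² = x*(x - b) - 7*b*(x - b); both groups contain (x - b), giving (x - 7*b)*(x - b).

(x - 7*b)*(x - b)*(6*x + b)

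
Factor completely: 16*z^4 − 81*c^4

(2*z)⁴ − (3*c)⁴ = ((2*z)² − (3*c)²)((2*z)² + (3*c)²); the first factor splits again, the second (4*z^2 + 9*c^2) is irreducible.

(2*z − 3*c)*(2*z + 3*c)*(4*z^2 + 9*c^2)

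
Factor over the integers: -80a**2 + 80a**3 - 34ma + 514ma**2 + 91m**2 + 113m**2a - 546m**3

Group: 13m(-42m**2 + 41ma + 7m + 8a**2 - 8a) + 10a(-42m**2 + 41ma + 7m + 8a**2 - 8a); both groups contain (-42m**2 + 41ma + 7m + 8a**2 - 8a), so (13m + 10a) is a factor with cofactor -42m**2 + 41ma + 7m + 8a**2 - 8a.
The cofactor groups again: -42m**2 + 41ma + 7m + 8a**2 - 8a = -7m(6m + a - 1) + 8a(6m + a - 1); both groups contain (6m + a - 1), giving -(7m - 8a)(6m + a - 1).

-(7m - 8a)(13m + 10a)(6m + a - 1)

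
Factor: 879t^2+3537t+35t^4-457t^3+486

Trying the rational-root candidates, t = 6 is a root, giving the factor (t-6) and quotient 35t^3-247t^2-603t-81.
Then t = -9/5 is a root, giving the factor (5t+9) and quotient 7t^2-62t-9.
The remaining quadratic factors as (t-9)(7t+1).

(5t+9)(7t+1)(t-6)(t-9)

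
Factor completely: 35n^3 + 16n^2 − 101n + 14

(5n − 7)(7n − 1)(n + 2)

By the rational root theorem, n = −2 is a root, giving the factor (n + 2) and quotient 35n^2 − 54n + 7.
The remaining quadratic factors as (7n − 1)(5n − 7).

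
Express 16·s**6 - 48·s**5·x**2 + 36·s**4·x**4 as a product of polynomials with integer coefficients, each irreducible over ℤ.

Every term has a factor of 4·s**4; factoring it out leaves 4·s**2 - 12·s·x**2 + 9·x**4.
Recognize a perfect-square trinomial with the parts 3·x**2 and 2·s.

4·s**4·(2·s - 3·x**2)**2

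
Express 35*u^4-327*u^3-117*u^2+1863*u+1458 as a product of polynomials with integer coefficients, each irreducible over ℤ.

Trying the rational-root candidates, u = 3 is a root, so (u-3) divides it; the quotient is 35*u^3-222*u^2-783*u-486.
Next, u = -6/7 is a root, so (7*u+6) is a factor; dividing leaves 5*u^2-36*u-81.
The remaining quadratic factors as (u-9)(5*u+9).

(5*u+9)*(7*u+6)*(u-3)*(u-9)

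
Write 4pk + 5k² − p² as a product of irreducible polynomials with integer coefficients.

−(p − 5k)(p + k)

Group: −p(p − 5k) − k(p − 5k); both groups contain (p − 5k).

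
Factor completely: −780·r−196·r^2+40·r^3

Pull out the common factor 4·r, then factor the remaining trinomial.

4·r·(2·r−15)·(5·r+13)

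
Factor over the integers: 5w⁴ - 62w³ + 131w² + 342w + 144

By the rational root theorem, w = 8 is a root, so (w - 8) is a factor; dividing leaves 5w³ - 22w² - 45w - 18.
Next, w = -3/5 is a root, so (5w + 3) divides it; the quotient is w² - 5w - 6.
The remaining quadratic factors as (w + 1)(w - 6).

(5w + 3)(w + 1)(w - 6)(w - 8)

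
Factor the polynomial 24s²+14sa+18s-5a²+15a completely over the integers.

Group: 6s(4s-a+3) + 5a(4s-a+3); both groups contain (4s-a+3).

(4s-a+3)(6s+5a)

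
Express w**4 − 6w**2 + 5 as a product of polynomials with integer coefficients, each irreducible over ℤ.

(w + 1)(w − 1)(w**2 − 5)

Substitute u = w**2 to get a quadratic in u, then factor.
w**2 − 5 is irreducible over ℤ (5 is not a perfect square).
w**2 − 1 is a difference of squares.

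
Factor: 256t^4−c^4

Write as (16t^2)² − (c^2)², then factor 16t^2−c^2 once more.

(4t−c)(4t+c)(16t^2+c^2)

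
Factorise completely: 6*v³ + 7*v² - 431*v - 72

Among the possible rational roots, v = -9 is a root, so (v + 9) is a factor; dividing leaves 6*v² - 47*v - 8.
The remaining quadratic factors as (v - 8)(6*v + 1).

(6*v + 1)*(v + 9)*(v - 8)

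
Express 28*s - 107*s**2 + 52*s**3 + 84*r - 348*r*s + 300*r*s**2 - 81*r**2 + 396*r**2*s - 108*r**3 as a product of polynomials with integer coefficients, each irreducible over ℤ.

-(12*r + 4*s - 7)*(3*r + s)*(3*r - 13*s + 4)

Group: 12*r*(-9*r**2 + 36*r*s - 12*r + 13*s**2 - 4*s) + (4*s - 7)*(-9*r**2 + 36*r*s - 12*r + 13*s**2 - 4*s); both groups contain (-9*r**2 + 36*r*s - 12*r + 13*s**2 - 4*s), so (12*r + 4*s - 7) is a factor with cofactor -9*r**2 + 36*r*s - 12*r + 13*s**2 - 4*s.
The cofactor groups again: -9*r**2 + 36*r*s - 12*r + 13*s**2 - 4*s = -3*r*(3*r + s) + (13*s - 4)*(3*r + s); both groups contain (3*r + s), giving -(3*r - 13*s + 4)*(3*r + s).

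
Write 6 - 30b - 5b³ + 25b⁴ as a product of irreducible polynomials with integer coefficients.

(5b - 1)(5b³ - 6)

Group as (25b⁴ - 30b) + (-5b³ + 6) = 5b(5b³ - 6) - (5b³ - 6).
Both groups share the factor (5b³ - 6).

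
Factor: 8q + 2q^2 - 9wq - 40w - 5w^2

-(5w - q)(w + 2q + 8)

Group: -w(5w - q) + (-2q - 8)(5w - q); both groups contain (5w - q).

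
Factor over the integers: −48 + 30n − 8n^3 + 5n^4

(5n − 8)(n^3 + 6)

Group as (5n^4 + 30n) + (−8n^3 − 48) = 5n(n^3 + 6) − 8(n^3 + 6).
Both groups share the factor (n^3 + 6).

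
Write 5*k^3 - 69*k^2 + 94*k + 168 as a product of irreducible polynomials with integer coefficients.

Trying the rational-root candidates, k = 14/5 is a root, so (5*k - 14) divides it; the quotient is k^2 - 11*k - 12.
The remaining quadratic factors as (k - 12)(k + 1).

(5*k - 14)*(k + 1)*(k - 12)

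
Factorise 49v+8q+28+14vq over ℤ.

Group as (14vq+49v) + (8q+28) = 7v(2q+7) + 4(2q+7).
Both groups share the factor (2q+7).

(2q+7)(7v+4)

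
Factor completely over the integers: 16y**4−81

(2y+3)(2y−3)(4y**2+9)

(2y)⁴ − (3)⁴ = ((2y)² − (3)²)((2y)² + (3)²); the first factor splits again, the second (4y**2+9) is irreducible.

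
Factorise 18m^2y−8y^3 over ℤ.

2y(3m+2y)(3m−2y)

Pull out the common factor 2y; 9m^2−4y^2 is a difference of squares.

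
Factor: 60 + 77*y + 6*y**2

(6*y + 5)*(y + 12)

Need a pair with product 6·60 = 360 and sum 77: that's 5 and 72.
Split the middle term: 6*y**2 + 5*y + 72*y + 60 = y*(6*y + 5) + 12*(6*y + 5).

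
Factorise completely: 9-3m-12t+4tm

(4t-3)(m-3)

Group as (4tm-12t) + (-3m+9) = 4t(m-3) - 3(m-3).
Both groups share the factor (m-3).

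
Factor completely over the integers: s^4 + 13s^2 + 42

Substitute u = s^2 to get a quadratic in u, then factor.
s^2 + 6 is irreducible over ℤ (always positive, so no real roots).
s^2 + 7 is irreducible over ℤ (always positive, so no real roots).

(s^2 + 6)(s^2 + 7)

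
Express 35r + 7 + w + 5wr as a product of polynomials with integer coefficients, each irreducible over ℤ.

Group as (5wr + w) + (35r + 7) = w(5r + 1) + 7(5r + 1).
Both groups share the factor (5r + 1).

(5r + 1)(w + 7)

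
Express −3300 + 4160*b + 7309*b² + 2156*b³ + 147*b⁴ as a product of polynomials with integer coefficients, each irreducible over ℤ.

Trying the rational-root candidates, b = −11/3 is a root, giving the factor (3*b + 11) and quotient 49*b³ + 539*b² + 460*b − 300.
Next, b = 3/7 is a root, so (7*b − 3) divides it; the quotient is 7*b² + 80*b + 100.
The remaining quadratic factors as (b + 10)(7*b + 10).

(3*b + 11)*(7*b + 10)*(7*b − 3)*(b + 10)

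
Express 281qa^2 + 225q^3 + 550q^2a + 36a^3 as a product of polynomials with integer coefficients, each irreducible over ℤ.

Group: 5q(45q^2 + 101qa + 36a^2) + a(45q^2 + 101qa + 36a^2); both groups contain (45q^2 + 101qa + 36a^2), so (5q + a) is a factor with cofactor 45q^2 + 101qa + 36a^2.
The cofactor groups again: 45q^2 + 101qa + 36a^2 = 5q(9q + 4a) + 9a(9q + 4a); both groups contain (9q + 4a), giving (5q + 9a)(9q + 4a).

(9q + 4a)(5q + 9a)(5q + a)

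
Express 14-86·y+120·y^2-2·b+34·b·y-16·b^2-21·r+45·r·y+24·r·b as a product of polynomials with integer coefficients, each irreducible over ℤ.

(3·r-2·b+8·y-2)·(8·b+15·y-7)

Group: 8·b·(3·r-2·b+8·y-2) + (15·y-7)·(3·r-2·b+8·y-2); both groups contain (3·r-2·b+8·y-2).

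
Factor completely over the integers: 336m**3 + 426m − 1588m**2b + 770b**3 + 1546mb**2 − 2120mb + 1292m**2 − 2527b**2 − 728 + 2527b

(4m − 11b + 13)(6m − 14b + 7)(14m + 5b − 8)

Group: 4m(84m**2 − 166mb + 50m − 70b**2 + 147b − 56) + (−11b + 13)(84m**2 − 166mb + 50m − 70b**2 + 147b − 56); both groups contain (84m**2 − 166mb + 50m − 70b**2 + 147b − 56), so (4m − 11b + 13) is a factor with cofactor 84m**2 − 166mb + 50m − 70b**2 + 147b − 56.
The cofactor groups again: 84m**2 − 166mb + 50m − 70b**2 + 147b − 56 = 14m(6m − 14b + 7) + (5b − 8)(6m − 14b + 7); both groups contain (6m − 14b + 7), giving (14m + 5b − 8)(6m − 14b + 7).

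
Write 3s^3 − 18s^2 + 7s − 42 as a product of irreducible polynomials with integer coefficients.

(s − 6)(3s^2 + 7)

Group as (3s^3 + 7s) + (−18s^2 − 42) = s(3s^2 + 7) − 6(3s^2 + 7).
Both groups share the factor (3s^2 + 7).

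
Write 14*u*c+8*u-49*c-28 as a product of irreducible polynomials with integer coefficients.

Group as (14*u*c+8*u) + (-49*c-28) = 2*u*(7*c+4) - 7*(7*c+4).
Both groups share the factor (7*c+4).

(2*u-7)*(7*c+4)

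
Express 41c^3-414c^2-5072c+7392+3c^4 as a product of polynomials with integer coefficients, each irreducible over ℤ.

Among the possible rational roots, c = 4/3 is a root, so (3c-4) is a factor; dividing leaves c^3+15c^2-118c-1848.
Continuing, c = -12 is a root, so (c+12) divides it; the quotient is c^2+3c-154.
The remaining quadratic factors as (c-11)(c+14).

(3c-4)(c+12)(c+14)(c-11)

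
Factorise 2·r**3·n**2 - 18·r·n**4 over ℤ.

2·n**2·r·(r - 3·n)·(r + 3·n)

Pull out the common factor 2·r·n**2; r**2 - 9·n**2 is a difference of squares.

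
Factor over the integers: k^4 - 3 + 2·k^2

Substitute u = k^2 to get a quadratic in u, then factor.
k^2 + 3 is irreducible over ℤ (always positive, so no real roots).
k^2 - 1 is a difference of squares.

(k + 1)·(k - 1)·(k^2 + 3)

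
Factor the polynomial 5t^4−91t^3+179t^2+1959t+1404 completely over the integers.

(5t+4)(t+3)(t−13)(t−9)

Testing divisors of the constant over divisors of the leading coefficient, t = −3 is a root, giving the factor (t+3) and quotient 5t^3−106t^2+497t+468.
Continuing, t = 13 is a root, giving the factor (t−13) and quotient 5t^2−41t−36.
The remaining quadratic factors as (t−9)(5t+4).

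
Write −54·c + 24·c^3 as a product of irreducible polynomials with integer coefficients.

6·c·(2·c + 3)·(2·c − 3)

Pull out the common factor 6·c; 4·c^2 − 9 is a difference of squares.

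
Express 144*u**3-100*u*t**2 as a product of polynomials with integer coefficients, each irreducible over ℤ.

Every term has a factor of 4*u. Then 36*u**2-25*t**2 = (6*u)² − (5*t)².

4*u*(6*u-5*t)*(6*u+5*t)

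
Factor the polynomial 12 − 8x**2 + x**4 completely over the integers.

(x**2 − 2)(x**2 − 6)

Substitute u = x**2 to get a quadratic in u, then factor.
x**2 − 2 is irreducible over ℤ (2 is not a perfect square).
x**2 − 6 is irreducible over ℤ (6 is not a perfect square).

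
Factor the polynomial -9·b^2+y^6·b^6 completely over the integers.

Pull out the common factor b^2, leaving y^6·b^4-9.
Recognize a difference of squares with the parts y^3·b^2 and 3.

b^2·(y^3·b^2+3)·(y^3·b^2-3)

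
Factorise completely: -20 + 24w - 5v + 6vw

Group as (6vw - 5v) + (24w - 20) = v(6w - 5) + 4(6w - 5).
Both groups share the factor (6w - 5).

(6w - 5)(v + 4)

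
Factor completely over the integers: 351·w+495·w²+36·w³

Pull out the common factor 9·w, then factor the remaining trinomial.

9·w·(4·w+3)·(w+13)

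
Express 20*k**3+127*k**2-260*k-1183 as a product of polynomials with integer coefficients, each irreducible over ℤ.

(4*k-13)*(5*k+13)*(k+7)

By the rational root theorem, k = -13/5 is a root, so (5*k+13) divides it; the quotient is 4*k**2+15*k-91.
The remaining quadratic factors as (4*k-13)(k+7).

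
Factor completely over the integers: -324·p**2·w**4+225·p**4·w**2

9·p**2·w**2·(5·p+6·w)·(5·p-6·w)

Every term has a factor of 9·p**2·w**2. Then 25·p**2-36·w**2 = (5·p)² − (6·w)².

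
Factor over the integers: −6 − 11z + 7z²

Need a pair with product 7·(−6) = −42 and sum −11: that's −14 and 3.
Split the middle term: 7z² − 14z + 3z − 6 = 7z(z − 2) + 3(z − 2).

(7z + 3)(z − 2)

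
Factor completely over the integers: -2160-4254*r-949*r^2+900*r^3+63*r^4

Among the possible rational roots, r = 8/3 is a root, so (3*r-8) divides it; the quotient is 21*r^3+356*r^2+633*r+270.
Then r = -9/7 is a root, so (7*r+9) is a factor; dividing leaves 3*r^2+47*r+30.
The remaining quadratic factors as (3*r+2)(r+15).

(3*r+2)*(3*r-8)*(7*r+9)*(r+15)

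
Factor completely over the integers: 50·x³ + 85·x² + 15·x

5·x·(2·x + 3)·(5·x + 1)

Pull out the common factor 5·x, then factor the remaining trinomial.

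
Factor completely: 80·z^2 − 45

Factor out 5, leaving 16·z^2 − 9, which is a difference of two squares.

5·(4·z + 3)·(4·z − 3)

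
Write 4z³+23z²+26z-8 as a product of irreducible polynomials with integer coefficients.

(4z-1)(z+2)(z+4)

Among the possible rational roots, z = 1/4 is a root, giving the factor (4z-1) and quotient z²+6z+8.
The remaining quadratic factors as (z+2)(z+4).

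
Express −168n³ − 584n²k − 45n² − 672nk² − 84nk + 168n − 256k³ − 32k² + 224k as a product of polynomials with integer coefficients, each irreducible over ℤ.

Group: 8n(−21n² − 52nk − 24n − 32k² − 32k) + (8k − 7)(−21n² − 52nk − 24n − 32k² − 32k); both groups contain (−21n² − 52nk − 24n − 32k² − 32k), so (8n + 8k − 7) is a factor with cofactor −21n² − 52nk − 24n − 32k² − 32k.
The cofactor groups again: −21n² − 52nk − 24n − 32k² − 32k = −3n(7n + 8k + 8) − 4k(7n + 8k + 8); both groups contain (7n + 8k + 8), giving −(3n + 4k)(7n + 8k + 8).

−(3n + 4k)(7n + 8k + 8)(8n + 8k − 7)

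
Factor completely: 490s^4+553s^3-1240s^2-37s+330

(2s+1)(5s+11)(7s-5)(7s-6)

Trying the rational-root candidates, s = -11/5 is a root, so (5s+11) divides it; the quotient is 98s^3-105s^2-17s+30.
Continuing, s = 5/7 is a root, so (7s-5) is a factor; dividing leaves 14s^2-5s-6.
The remaining quadratic factors as (2s+1)(7s-6).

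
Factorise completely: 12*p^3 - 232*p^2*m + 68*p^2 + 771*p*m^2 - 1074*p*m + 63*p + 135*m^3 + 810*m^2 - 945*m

Group: 2*p*(6*p^2 - 89*p*m + 7*p - 15*m^2 - 105*m) + (-9*m + 9)*(6*p^2 - 89*p*m + 7*p - 15*m^2 - 105*m); both groups contain (6*p^2 - 89*p*m + 7*p - 15*m^2 - 105*m), so (2*p - 9*m + 9) is a factor with cofactor 6*p^2 - 89*p*m + 7*p - 15*m^2 - 105*m.
The cofactor groups again: 6*p^2 - 89*p*m + 7*p - 15*m^2 - 105*m = 6*p*(p - 15*m) + (m + 7)*(p - 15*m); both groups contain (p - 15*m), giving (6*p + m + 7)*(p - 15*m).

(p - 15*m)*(2*p - 9*m + 9)*(6*p + m + 7)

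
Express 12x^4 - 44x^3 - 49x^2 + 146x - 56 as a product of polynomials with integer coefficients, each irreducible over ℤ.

Among the possible rational roots, x = -2 is a root, so (x + 2) divides it; the quotient is 12x^3 - 68x^2 + 87x - 28.
Then x = 4 is a root, so (x - 4) divides it; the quotient is 12x^2 - 20x + 7.
The remaining quadratic factors as (6x - 7)(2x - 1).

(2x - 1)(6x - 7)(x + 2)(x - 4)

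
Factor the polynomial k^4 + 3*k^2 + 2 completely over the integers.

(k^2 + 1)*(k^2 + 2)

Substitute u = k^2 to get a quadratic in u, then factor.
k^2 + 1 is irreducible over ℤ (sum of squares).
k^2 + 2 is irreducible over ℤ (always positive, so no real roots).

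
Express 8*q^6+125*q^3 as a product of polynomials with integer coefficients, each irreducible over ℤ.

q^3*(2*q+5)*(4*q^2-10*q+25)

Every term has a factor of q^3; factoring it out leaves 8*q^3+125.
Recognize a sum of cubes with the parts 5 and 2*q.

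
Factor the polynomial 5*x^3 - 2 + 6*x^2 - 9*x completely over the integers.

(5*x + 1)*(x + 2)*(x - 1)

Among the possible rational roots, x = -2 is a root, so (x + 2) divides it; the quotient is 5*x^2 - 4*x - 1.
The remaining quadratic factors as (x - 1)(5*x + 1).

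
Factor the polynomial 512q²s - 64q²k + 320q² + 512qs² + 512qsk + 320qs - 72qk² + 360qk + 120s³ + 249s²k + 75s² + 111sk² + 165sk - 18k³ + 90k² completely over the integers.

(8s - k + 5)(8q + 3s + 3k)(8q + 5s + 6k)

Group: 8q(64qs - 8qk + 40q + 40s² + 43sk + 25s - 6k² + 30k) + (3s + 3k)(64qs - 8qk + 40q + 40s² + 43sk + 25s - 6k² + 30k); both groups contain (64qs - 8qk + 40q + 40s² + 43sk + 25s - 6k² + 30k), so (8q + 3s + 3k) is a factor with cofactor 64qs - 8qk + 40q + 40s² + 43sk + 25s - 6k² + 30k.
The cofactor groups again: 64qs - 8qk + 40q + 40s² + 43sk + 25s - 6k² + 30k = 8s(8q + 5s + 6k) + (-k + 5)(8q + 5s + 6k); both groups contain (8q + 5s + 6k), giving (8s - k + 5)(8q + 5s + 6k).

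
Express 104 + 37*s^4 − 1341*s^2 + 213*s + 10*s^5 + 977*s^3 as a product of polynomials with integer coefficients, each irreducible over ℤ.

(2*s − 1)*(5*s + 1)*(s − 1)*(s^2 + 5*s + 104)

Trying the rational-root candidates, s = 1 is a root, giving the factor (s − 1) and quotient 10*s^4 + 47*s^3 + 1024*s^2 − 317*s − 104.
Then s = 1/2 is a root, giving the factor (2*s − 1) and quotient 5*s^3 + 26*s^2 + 525*s + 104.
Then s = −1/5 is a root, so (5*s + 1) divides it; the quotient is s^2 + 5*s + 104.
The quadratic s^2 + 5*s + 104 has discriminant −391 < 0 and is irreducible over ℤ.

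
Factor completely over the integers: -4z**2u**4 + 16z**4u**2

4u**2z**2(2z - u)(2z + u)

Pull out the common factor 4z**2u**2; 4z**2 - u**2 is a difference of squares.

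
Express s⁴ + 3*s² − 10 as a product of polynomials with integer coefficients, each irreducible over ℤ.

(s² + 5)*(s² − 2)

Substitute u = s² to get a quadratic in u, then factor.
s² + 5 is irreducible over ℤ (always positive, so no real roots).
s² − 2 is irreducible over ℤ (2 is not a perfect square).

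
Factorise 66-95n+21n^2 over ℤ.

Need a pair with product 21·66 = 1386 and sum -95: that's -18 and -77.
Split the middle term: 21n^2-18n - 77n+66 = 3n(7n-6) - 11(7n-6).

(3n-11)(7n-6)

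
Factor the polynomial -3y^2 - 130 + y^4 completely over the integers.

(y^2 + 10)(y^2 - 13)

Substitute u = y^2 to get a quadratic in u, then factor.
y^2 + 10 is irreducible over ℤ (always positive, so no real roots).
y^2 - 13 is irreducible over ℤ (13 is not a perfect square).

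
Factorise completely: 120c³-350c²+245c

5c(4c-7)(6c-7)

Pull out the common factor 5c, then factor the remaining trinomial.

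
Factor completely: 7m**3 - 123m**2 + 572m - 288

(7m - 4)(m - 8)(m - 9)

By the rational root theorem, m = 9 is a root, giving the factor (m - 9) and quotient 7m**2 - 60m + 32.
The remaining quadratic factors as (m - 8)(7m - 4).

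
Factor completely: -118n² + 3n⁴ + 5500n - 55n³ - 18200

(3n - 13)(n + 10)(n - 10)(n - 14)

Testing divisors of the constant over divisors of the leading coefficient, n = 13/3 is a root, so (3n - 13) divides it; the quotient is n³ - 14n² - 100n + 1400.
Next, n = -10 is a root, so (n + 10) is a factor; dividing leaves n² - 24n + 140.
The remaining quadratic factors as (n - 14)(n - 10).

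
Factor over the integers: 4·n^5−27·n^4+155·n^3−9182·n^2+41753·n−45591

By the rational root theorem, n = 3 is a root, so (n−3) divides it; the quotient is 4·n^4−15·n^3+110·n^2−8852·n+15197.
Then n = 7/4 is a root, so (4·n−7) divides it; the quotient is n^3−2·n^2+24·n−2171.
Then n = 13 is a root, so (n−13) is a factor; dividing leaves n^2+11·n+167.
The quadratic n^2+11·n+167 has discriminant −547 < 0 and is irreducible over ℤ.

(4·n−7)·(n−13)·(n−3)·(n^2+11·n+167)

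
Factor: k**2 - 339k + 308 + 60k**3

(3k - 4)(4k + 11)(5k - 7)

Trying the rational-root candidates, k = 4/3 is a root, giving the factor (3k - 4) and quotient 20k**2 + 27k - 77.
The remaining quadratic factors as (4k + 11)(5k - 7).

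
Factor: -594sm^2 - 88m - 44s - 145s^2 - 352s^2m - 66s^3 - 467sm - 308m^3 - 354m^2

Group: 11s(-6s^2 - 26sm - 11s - 28m^2 - 22m) + (11m + 4)(-6s^2 - 26sm - 11s - 28m^2 - 22m); both groups contain (-6s^2 - 26sm - 11s - 28m^2 - 22m), so (11s + 11m + 4) is a factor with cofactor -6s^2 - 26sm - 11s - 28m^2 - 22m.
The cofactor groups again: -6s^2 - 26sm - 11s - 28m^2 - 22m = -s(6s + 14m + 11) - 2m(6s + 14m + 11); both groups contain (6s + 14m + 11), giving -(s + 2m)(6s + 14m + 11).

-(11s + 11m + 4)(6s + 14m + 11)(s + 2m)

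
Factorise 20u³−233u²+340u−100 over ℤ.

(4u−5)(5u−2)(u−10)

By the rational root theorem, u = 5/4 is a root, giving the factor (4u−5) and quotient 5u²−52u+20.
The remaining quadratic factors as (u−10)(5u−2).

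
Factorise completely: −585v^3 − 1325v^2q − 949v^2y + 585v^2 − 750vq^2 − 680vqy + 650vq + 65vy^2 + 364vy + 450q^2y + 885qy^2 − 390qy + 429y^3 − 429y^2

Group: 13v(−45v^2 − 50vq − 28vy + 30qy + 33y^2) + (15q + 13y − 13)(−45v^2 − 50vq − 28vy + 30qy + 33y^2); both groups contain (−45v^2 − 50vq − 28vy + 30qy + 33y^2), so (13v + 15q + 13y − 13) is a factor with cofactor −45v^2 − 50vq − 28vy + 30qy + 33y^2.
The cofactor groups again: −45v^2 − 50vq − 28vy + 30qy + 33y^2 = −5v(9v + 10q + 11y) + 3y(9v + 10q + 11y); both groups contain (9v + 10q + 11y), giving −(5v − 3y)(9v + 10q + 11y).

−(9v + 10q + 11y)(13v + 15q + 13y − 13)(5v − 3y)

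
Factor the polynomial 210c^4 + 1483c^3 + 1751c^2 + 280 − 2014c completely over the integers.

By the rational root theorem, c = 1/6 is a root, so (6c − 1) is a factor; dividing leaves 35c^3 + 253c^2 + 334c − 280.
Continuing, c = −5 is a root, giving the factor (c + 5) and quotient 35c^2 + 78c − 56.
The remaining quadratic factors as (7c − 4)(5c + 14).

(5c + 14)(6c − 1)(7c − 4)(c + 5)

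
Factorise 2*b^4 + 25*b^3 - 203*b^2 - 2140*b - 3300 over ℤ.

(2*b + 11)*(b + 15)*(b + 2)*(b - 10)

Trying the rational-root candidates, b = -15 is a root, so (b + 15) divides it; the quotient is 2*b^3 - 5*b^2 - 128*b - 220.
Then b = -11/2 is a root, so (2*b + 11) is a factor; dividing leaves b^2 - 8*b - 20.
The remaining quadratic factors as (b + 2)(b - 10).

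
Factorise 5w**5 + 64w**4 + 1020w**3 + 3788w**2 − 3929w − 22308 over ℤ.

By the rational root theorem, w = −4 is a root, giving the factor (w + 4) and quotient 5w**4 + 44w**3 + 844w**2 + 412w − 5577.
Continuing, w = 11/5 is a root, so (5w − 11) divides it; the quotient is w**3 + 11w**2 + 193w + 507.
Next, w = −3 is a root, so (w + 3) divides it; the quotient is w**2 + 8w + 169.
The quadratic w**2 + 8w + 169 has discriminant −612 < 0 and is irreducible over ℤ.

(5w − 11)(w + 3)(w + 4)(w**2 + 8w + 169)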